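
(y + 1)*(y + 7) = y^2 + 8*y + 7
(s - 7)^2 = s^2 - 14*s + 49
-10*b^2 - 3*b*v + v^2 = (-5*b + v)*(2*b + v)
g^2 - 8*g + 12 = (g - 6)*(g - 2)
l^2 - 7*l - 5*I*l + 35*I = (l - 7)*(l - 5*I)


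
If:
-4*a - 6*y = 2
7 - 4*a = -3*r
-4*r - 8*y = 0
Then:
No Solution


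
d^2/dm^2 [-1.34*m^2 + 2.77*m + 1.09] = -2.68000000000000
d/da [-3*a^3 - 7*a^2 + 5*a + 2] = -9*a^2 - 14*a + 5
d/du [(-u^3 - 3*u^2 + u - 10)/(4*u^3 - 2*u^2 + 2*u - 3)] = (14*u^4 - 12*u^3 + 125*u^2 - 22*u + 17)/(16*u^6 - 16*u^5 + 20*u^4 - 32*u^3 + 16*u^2 - 12*u + 9)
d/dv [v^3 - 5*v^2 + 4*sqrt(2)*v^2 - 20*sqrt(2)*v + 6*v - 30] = 3*v^2 - 10*v + 8*sqrt(2)*v - 20*sqrt(2) + 6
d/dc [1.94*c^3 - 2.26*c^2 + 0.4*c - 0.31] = 5.82*c^2 - 4.52*c + 0.4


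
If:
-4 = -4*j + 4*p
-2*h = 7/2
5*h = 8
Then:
No Solution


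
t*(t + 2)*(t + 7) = t^3 + 9*t^2 + 14*t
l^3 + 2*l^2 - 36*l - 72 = (l - 6)*(l + 2)*(l + 6)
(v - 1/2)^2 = v^2 - v + 1/4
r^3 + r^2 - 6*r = r*(r - 2)*(r + 3)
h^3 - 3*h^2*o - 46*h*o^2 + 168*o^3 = (h - 6*o)*(h - 4*o)*(h + 7*o)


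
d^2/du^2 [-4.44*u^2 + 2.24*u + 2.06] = -8.88000000000000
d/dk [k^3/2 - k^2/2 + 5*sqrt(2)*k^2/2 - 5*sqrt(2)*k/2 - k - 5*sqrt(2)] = 3*k^2/2 - k + 5*sqrt(2)*k - 5*sqrt(2)/2 - 1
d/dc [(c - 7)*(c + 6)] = 2*c - 1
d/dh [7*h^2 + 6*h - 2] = 14*h + 6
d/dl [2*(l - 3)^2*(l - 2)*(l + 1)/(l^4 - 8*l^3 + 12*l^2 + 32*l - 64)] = 2*(-l^3 - 10*l^2 + 47*l - 24)/(l^5 - 8*l^4 + 4*l^3 + 80*l^2 - 64*l - 256)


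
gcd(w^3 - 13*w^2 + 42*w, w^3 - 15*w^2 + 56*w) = w^2 - 7*w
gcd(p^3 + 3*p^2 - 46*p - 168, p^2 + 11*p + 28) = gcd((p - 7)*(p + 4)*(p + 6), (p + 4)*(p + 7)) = p + 4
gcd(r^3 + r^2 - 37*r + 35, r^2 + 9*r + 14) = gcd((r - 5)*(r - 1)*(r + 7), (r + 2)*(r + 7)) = r + 7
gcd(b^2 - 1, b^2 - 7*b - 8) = b + 1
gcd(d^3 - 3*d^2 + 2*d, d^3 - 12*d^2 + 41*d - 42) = d - 2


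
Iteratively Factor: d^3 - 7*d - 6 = (d + 2)*(d^2 - 2*d - 3) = (d - 3)*(d + 2)*(d + 1)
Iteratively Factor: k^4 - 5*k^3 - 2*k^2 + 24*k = (k - 3)*(k^3 - 2*k^2 - 8*k) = (k - 4)*(k - 3)*(k^2 + 2*k) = (k - 4)*(k - 3)*(k + 2)*(k)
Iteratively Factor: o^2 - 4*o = (o - 4)*(o)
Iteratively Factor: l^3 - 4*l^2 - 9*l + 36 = (l - 3)*(l^2 - l - 12) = (l - 3)*(l + 3)*(l - 4)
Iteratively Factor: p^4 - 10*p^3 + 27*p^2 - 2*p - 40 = (p - 5)*(p^3 - 5*p^2 + 2*p + 8) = (p - 5)*(p - 2)*(p^2 - 3*p - 4) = (p - 5)*(p - 4)*(p - 2)*(p + 1)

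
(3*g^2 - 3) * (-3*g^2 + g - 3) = -9*g^4 + 3*g^3 - 3*g + 9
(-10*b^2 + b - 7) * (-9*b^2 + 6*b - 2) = 90*b^4 - 69*b^3 + 89*b^2 - 44*b + 14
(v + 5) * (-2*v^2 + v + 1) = -2*v^3 - 9*v^2 + 6*v + 5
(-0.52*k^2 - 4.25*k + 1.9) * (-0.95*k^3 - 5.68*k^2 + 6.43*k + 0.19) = 0.494*k^5 + 6.9911*k^4 + 18.9914*k^3 - 38.2183*k^2 + 11.4095*k + 0.361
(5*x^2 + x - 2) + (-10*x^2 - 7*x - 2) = -5*x^2 - 6*x - 4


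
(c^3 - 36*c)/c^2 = c - 36/c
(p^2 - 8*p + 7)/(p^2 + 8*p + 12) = (p^2 - 8*p + 7)/(p^2 + 8*p + 12)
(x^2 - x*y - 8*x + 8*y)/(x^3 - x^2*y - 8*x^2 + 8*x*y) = 1/x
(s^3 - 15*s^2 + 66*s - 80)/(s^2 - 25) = (s^2 - 10*s + 16)/(s + 5)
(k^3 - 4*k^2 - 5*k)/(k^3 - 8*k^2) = (k^2 - 4*k - 5)/(k*(k - 8))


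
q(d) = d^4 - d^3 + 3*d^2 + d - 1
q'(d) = 4*d^3 - 3*d^2 + 6*d + 1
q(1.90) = 17.90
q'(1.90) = 29.01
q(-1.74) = 20.78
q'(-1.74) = -39.59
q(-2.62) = 82.08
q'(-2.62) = -107.25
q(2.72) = 58.53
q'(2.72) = 75.62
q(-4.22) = 440.50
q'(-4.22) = -378.35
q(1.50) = 8.94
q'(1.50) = 16.75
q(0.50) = 0.19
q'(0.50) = 3.75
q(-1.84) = 25.01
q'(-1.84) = -45.11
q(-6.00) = 1613.00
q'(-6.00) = -1007.00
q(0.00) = -1.00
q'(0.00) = 1.00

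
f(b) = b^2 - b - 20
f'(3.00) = 5.00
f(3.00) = -14.00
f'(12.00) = 23.00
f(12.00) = 112.00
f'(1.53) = 2.06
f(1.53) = -19.19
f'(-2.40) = -5.80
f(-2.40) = -11.84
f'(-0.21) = -1.42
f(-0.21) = -19.75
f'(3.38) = 5.76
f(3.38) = -11.96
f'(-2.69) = -6.38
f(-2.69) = -10.07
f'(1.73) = 2.46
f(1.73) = -18.74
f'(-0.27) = -1.54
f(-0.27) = -19.66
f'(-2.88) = -6.76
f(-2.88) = -8.83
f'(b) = 2*b - 1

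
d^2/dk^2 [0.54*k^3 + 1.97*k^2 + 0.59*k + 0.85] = 3.24*k + 3.94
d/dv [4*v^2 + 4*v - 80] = 8*v + 4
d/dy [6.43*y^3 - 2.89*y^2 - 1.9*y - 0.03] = 19.29*y^2 - 5.78*y - 1.9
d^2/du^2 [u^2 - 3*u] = 2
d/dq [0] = 0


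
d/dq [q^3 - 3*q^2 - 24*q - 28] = 3*q^2 - 6*q - 24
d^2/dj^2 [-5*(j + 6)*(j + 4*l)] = -10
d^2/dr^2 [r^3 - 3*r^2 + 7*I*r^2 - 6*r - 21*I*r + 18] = 6*r - 6 + 14*I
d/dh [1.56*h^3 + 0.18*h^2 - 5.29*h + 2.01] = 4.68*h^2 + 0.36*h - 5.29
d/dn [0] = 0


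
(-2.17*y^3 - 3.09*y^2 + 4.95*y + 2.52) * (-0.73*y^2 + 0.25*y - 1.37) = 1.5841*y^5 + 1.7132*y^4 - 1.4131*y^3 + 3.6312*y^2 - 6.1515*y - 3.4524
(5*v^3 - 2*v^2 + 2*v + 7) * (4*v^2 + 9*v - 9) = 20*v^5 + 37*v^4 - 55*v^3 + 64*v^2 + 45*v - 63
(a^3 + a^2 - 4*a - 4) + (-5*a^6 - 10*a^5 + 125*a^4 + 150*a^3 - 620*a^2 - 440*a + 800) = -5*a^6 - 10*a^5 + 125*a^4 + 151*a^3 - 619*a^2 - 444*a + 796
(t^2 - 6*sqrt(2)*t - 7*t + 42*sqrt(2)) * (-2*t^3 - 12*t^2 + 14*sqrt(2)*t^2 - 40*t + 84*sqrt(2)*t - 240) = -2*t^5 + 2*t^4 + 26*sqrt(2)*t^4 - 124*t^3 - 26*sqrt(2)*t^3 - 852*sqrt(2)*t^2 + 208*t^2 - 240*sqrt(2)*t + 8736*t - 10080*sqrt(2)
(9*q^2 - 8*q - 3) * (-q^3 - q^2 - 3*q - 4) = -9*q^5 - q^4 - 16*q^3 - 9*q^2 + 41*q + 12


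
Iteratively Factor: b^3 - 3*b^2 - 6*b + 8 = (b + 2)*(b^2 - 5*b + 4) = (b - 1)*(b + 2)*(b - 4)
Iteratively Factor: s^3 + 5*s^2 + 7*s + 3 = (s + 1)*(s^2 + 4*s + 3) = (s + 1)*(s + 3)*(s + 1)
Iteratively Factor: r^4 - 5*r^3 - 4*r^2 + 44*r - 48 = (r - 4)*(r^3 - r^2 - 8*r + 12) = (r - 4)*(r + 3)*(r^2 - 4*r + 4) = (r - 4)*(r - 2)*(r + 3)*(r - 2)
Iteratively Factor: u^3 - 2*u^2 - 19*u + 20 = (u - 5)*(u^2 + 3*u - 4) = (u - 5)*(u + 4)*(u - 1)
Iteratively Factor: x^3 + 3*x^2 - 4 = (x + 2)*(x^2 + x - 2) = (x - 1)*(x + 2)*(x + 2)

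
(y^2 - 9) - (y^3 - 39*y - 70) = -y^3 + y^2 + 39*y + 61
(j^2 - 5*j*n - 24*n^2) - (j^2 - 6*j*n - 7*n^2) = j*n - 17*n^2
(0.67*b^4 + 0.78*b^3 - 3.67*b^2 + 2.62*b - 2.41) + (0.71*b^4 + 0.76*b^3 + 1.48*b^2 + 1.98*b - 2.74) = 1.38*b^4 + 1.54*b^3 - 2.19*b^2 + 4.6*b - 5.15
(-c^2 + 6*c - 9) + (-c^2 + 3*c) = -2*c^2 + 9*c - 9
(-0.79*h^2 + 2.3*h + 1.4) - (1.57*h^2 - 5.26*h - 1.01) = -2.36*h^2 + 7.56*h + 2.41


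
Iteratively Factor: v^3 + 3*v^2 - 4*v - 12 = (v + 3)*(v^2 - 4) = (v + 2)*(v + 3)*(v - 2)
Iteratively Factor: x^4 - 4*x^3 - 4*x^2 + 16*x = (x)*(x^3 - 4*x^2 - 4*x + 16) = x*(x + 2)*(x^2 - 6*x + 8) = x*(x - 2)*(x + 2)*(x - 4)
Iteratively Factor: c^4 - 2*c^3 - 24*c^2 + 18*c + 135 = (c + 3)*(c^3 - 5*c^2 - 9*c + 45) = (c - 3)*(c + 3)*(c^2 - 2*c - 15) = (c - 3)*(c + 3)^2*(c - 5)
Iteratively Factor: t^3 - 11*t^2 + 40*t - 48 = (t - 4)*(t^2 - 7*t + 12) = (t - 4)*(t - 3)*(t - 4)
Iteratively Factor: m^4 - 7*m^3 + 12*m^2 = (m - 4)*(m^3 - 3*m^2) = (m - 4)*(m - 3)*(m^2) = m*(m - 4)*(m - 3)*(m)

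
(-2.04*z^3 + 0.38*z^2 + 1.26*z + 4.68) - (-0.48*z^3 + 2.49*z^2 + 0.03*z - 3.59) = -1.56*z^3 - 2.11*z^2 + 1.23*z + 8.27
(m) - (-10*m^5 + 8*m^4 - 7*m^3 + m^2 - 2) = 10*m^5 - 8*m^4 + 7*m^3 - m^2 + m + 2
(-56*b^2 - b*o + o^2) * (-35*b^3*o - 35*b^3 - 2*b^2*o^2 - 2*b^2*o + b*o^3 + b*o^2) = 1960*b^5*o + 1960*b^5 + 147*b^4*o^2 + 147*b^4*o - 89*b^3*o^3 - 89*b^3*o^2 - 3*b^2*o^4 - 3*b^2*o^3 + b*o^5 + b*o^4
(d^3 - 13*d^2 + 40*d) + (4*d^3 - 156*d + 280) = 5*d^3 - 13*d^2 - 116*d + 280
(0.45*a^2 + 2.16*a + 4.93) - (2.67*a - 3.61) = 0.45*a^2 - 0.51*a + 8.54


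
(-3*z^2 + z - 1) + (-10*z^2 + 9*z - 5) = -13*z^2 + 10*z - 6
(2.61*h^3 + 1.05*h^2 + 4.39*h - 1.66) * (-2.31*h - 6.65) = -6.0291*h^4 - 19.782*h^3 - 17.1234*h^2 - 25.3589*h + 11.039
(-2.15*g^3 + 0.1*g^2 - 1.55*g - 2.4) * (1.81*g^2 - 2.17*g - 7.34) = -3.8915*g^5 + 4.8465*g^4 + 12.7585*g^3 - 1.7145*g^2 + 16.585*g + 17.616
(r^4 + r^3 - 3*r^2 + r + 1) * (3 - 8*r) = -8*r^5 - 5*r^4 + 27*r^3 - 17*r^2 - 5*r + 3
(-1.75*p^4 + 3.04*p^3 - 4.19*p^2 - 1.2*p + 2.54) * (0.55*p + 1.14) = -0.9625*p^5 - 0.323*p^4 + 1.1611*p^3 - 5.4366*p^2 + 0.0290000000000004*p + 2.8956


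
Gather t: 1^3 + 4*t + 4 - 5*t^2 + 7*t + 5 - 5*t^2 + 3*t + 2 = -10*t^2 + 14*t + 12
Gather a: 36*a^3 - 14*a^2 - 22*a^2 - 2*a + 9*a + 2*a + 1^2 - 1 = 36*a^3 - 36*a^2 + 9*a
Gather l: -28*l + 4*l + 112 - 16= 96 - 24*l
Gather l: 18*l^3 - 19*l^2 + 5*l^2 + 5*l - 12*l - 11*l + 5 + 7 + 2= 18*l^3 - 14*l^2 - 18*l + 14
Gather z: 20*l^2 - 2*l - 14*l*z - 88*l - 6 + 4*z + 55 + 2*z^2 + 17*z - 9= 20*l^2 - 90*l + 2*z^2 + z*(21 - 14*l) + 40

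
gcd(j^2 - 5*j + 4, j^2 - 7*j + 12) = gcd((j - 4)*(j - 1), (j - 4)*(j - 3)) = j - 4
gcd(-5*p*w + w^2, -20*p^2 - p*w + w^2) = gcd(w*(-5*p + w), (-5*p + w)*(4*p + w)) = 5*p - w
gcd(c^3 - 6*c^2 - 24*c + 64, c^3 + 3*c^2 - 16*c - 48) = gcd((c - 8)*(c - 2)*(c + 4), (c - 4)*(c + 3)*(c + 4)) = c + 4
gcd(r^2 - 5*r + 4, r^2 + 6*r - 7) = r - 1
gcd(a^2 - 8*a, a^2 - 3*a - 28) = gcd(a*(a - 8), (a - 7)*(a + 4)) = 1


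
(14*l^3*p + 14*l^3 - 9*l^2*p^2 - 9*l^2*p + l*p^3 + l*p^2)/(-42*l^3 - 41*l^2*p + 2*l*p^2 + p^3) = l*(-14*l^2*p - 14*l^2 + 9*l*p^2 + 9*l*p - p^3 - p^2)/(42*l^3 + 41*l^2*p - 2*l*p^2 - p^3)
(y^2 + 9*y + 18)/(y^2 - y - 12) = (y + 6)/(y - 4)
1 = 1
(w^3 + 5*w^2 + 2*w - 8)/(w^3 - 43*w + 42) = (w^2 + 6*w + 8)/(w^2 + w - 42)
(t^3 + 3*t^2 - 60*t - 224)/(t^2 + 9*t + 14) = (t^2 - 4*t - 32)/(t + 2)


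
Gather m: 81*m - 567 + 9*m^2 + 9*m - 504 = 9*m^2 + 90*m - 1071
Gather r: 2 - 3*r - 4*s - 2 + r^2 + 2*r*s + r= r^2 + r*(2*s - 2) - 4*s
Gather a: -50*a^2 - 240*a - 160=-50*a^2 - 240*a - 160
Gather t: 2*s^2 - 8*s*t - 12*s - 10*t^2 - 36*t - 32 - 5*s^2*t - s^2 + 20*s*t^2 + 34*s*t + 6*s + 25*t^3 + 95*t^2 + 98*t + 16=s^2 - 6*s + 25*t^3 + t^2*(20*s + 85) + t*(-5*s^2 + 26*s + 62) - 16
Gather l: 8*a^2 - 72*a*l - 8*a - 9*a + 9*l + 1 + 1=8*a^2 - 17*a + l*(9 - 72*a) + 2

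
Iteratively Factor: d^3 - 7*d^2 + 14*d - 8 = (d - 2)*(d^2 - 5*d + 4) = (d - 2)*(d - 1)*(d - 4)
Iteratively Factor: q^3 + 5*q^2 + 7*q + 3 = (q + 1)*(q^2 + 4*q + 3) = (q + 1)*(q + 3)*(q + 1)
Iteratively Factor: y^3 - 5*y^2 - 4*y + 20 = (y - 2)*(y^2 - 3*y - 10) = (y - 5)*(y - 2)*(y + 2)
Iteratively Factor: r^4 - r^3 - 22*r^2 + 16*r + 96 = (r - 3)*(r^3 + 2*r^2 - 16*r - 32) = (r - 4)*(r - 3)*(r^2 + 6*r + 8) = (r - 4)*(r - 3)*(r + 2)*(r + 4)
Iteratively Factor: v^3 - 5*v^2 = (v - 5)*(v^2) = v*(v - 5)*(v)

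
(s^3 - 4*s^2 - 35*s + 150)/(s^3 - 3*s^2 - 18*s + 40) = (s^2 + s - 30)/(s^2 + 2*s - 8)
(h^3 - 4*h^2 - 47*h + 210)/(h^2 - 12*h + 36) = (h^2 + 2*h - 35)/(h - 6)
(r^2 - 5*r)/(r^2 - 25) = r/(r + 5)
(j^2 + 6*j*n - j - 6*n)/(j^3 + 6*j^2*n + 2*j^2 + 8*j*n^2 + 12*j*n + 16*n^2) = (j^2 + 6*j*n - j - 6*n)/(j^3 + 6*j^2*n + 2*j^2 + 8*j*n^2 + 12*j*n + 16*n^2)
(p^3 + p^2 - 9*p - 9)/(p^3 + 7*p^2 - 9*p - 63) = (p + 1)/(p + 7)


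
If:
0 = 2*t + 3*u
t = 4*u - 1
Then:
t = -3/11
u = 2/11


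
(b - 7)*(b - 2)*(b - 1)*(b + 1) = b^4 - 9*b^3 + 13*b^2 + 9*b - 14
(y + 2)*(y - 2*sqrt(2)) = y^2 - 2*sqrt(2)*y + 2*y - 4*sqrt(2)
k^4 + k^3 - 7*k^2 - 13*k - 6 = (k - 3)*(k + 1)^2*(k + 2)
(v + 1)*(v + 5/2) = v^2 + 7*v/2 + 5/2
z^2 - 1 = (z - 1)*(z + 1)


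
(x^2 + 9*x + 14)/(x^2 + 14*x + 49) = (x + 2)/(x + 7)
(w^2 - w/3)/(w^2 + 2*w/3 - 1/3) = w/(w + 1)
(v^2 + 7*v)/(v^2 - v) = (v + 7)/(v - 1)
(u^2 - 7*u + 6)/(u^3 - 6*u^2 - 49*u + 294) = (u - 1)/(u^2 - 49)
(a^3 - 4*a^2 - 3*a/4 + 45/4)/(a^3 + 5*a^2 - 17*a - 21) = (a^2 - a - 15/4)/(a^2 + 8*a + 7)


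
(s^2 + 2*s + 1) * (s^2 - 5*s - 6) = s^4 - 3*s^3 - 15*s^2 - 17*s - 6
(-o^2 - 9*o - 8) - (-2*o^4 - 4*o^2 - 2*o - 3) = 2*o^4 + 3*o^2 - 7*o - 5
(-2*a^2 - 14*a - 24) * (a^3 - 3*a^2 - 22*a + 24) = -2*a^5 - 8*a^4 + 62*a^3 + 332*a^2 + 192*a - 576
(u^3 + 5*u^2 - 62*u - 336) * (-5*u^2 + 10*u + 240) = -5*u^5 - 15*u^4 + 600*u^3 + 2260*u^2 - 18240*u - 80640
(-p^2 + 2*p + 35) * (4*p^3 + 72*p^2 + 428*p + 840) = -4*p^5 - 64*p^4 - 144*p^3 + 2536*p^2 + 16660*p + 29400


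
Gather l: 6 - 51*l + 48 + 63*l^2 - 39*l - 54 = 63*l^2 - 90*l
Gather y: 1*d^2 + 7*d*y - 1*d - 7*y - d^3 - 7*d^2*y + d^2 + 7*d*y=-d^3 + 2*d^2 - d + y*(-7*d^2 + 14*d - 7)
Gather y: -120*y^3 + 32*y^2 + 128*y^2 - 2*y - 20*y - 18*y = -120*y^3 + 160*y^2 - 40*y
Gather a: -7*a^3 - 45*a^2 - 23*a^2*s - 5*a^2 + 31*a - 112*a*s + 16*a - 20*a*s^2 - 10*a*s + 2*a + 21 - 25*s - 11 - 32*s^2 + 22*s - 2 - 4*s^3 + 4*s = -7*a^3 + a^2*(-23*s - 50) + a*(-20*s^2 - 122*s + 49) - 4*s^3 - 32*s^2 + s + 8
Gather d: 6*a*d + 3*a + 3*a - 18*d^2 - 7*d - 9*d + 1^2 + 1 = 6*a - 18*d^2 + d*(6*a - 16) + 2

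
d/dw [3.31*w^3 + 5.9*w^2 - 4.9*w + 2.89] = 9.93*w^2 + 11.8*w - 4.9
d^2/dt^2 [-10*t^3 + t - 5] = -60*t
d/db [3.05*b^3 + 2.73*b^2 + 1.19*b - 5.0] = 9.15*b^2 + 5.46*b + 1.19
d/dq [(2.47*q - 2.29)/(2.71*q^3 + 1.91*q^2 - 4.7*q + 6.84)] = (-13.3874*q^3 + 13.9*q^2 + 8.7478*q + 6.1318)/(7.3441*q^6 + 10.3522*q^5 - 21.8259*q^4 + 19.1188*q^3 + 48.2188*q^2 - 64.296*q + 46.7856)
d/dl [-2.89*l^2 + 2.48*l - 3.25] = 2.48 - 5.78*l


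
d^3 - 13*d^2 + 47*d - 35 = (d - 7)*(d - 5)*(d - 1)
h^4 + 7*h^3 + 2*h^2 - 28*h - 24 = (h - 2)*(h + 1)*(h + 2)*(h + 6)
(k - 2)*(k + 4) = k^2 + 2*k - 8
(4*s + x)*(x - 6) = 4*s*x - 24*s + x^2 - 6*x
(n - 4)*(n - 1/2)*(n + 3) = n^3 - 3*n^2/2 - 23*n/2 + 6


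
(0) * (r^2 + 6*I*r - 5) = 0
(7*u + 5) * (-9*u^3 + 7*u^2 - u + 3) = -63*u^4 + 4*u^3 + 28*u^2 + 16*u + 15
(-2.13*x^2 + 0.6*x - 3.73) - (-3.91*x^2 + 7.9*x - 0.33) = 1.78*x^2 - 7.3*x - 3.4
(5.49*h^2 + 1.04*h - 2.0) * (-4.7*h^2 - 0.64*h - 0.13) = -25.803*h^4 - 8.4016*h^3 + 8.0207*h^2 + 1.1448*h + 0.26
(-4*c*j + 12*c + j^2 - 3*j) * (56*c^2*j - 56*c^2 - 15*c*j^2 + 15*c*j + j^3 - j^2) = -224*c^3*j^2 + 896*c^3*j - 672*c^3 + 116*c^2*j^3 - 464*c^2*j^2 + 348*c^2*j - 19*c*j^4 + 76*c*j^3 - 57*c*j^2 + j^5 - 4*j^4 + 3*j^3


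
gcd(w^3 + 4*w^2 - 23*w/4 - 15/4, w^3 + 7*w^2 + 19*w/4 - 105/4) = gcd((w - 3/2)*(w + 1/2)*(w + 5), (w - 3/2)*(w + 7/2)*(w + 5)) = w^2 + 7*w/2 - 15/2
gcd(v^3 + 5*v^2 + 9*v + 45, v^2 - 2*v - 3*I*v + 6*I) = v - 3*I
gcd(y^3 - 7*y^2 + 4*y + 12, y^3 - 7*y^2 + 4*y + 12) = y^3 - 7*y^2 + 4*y + 12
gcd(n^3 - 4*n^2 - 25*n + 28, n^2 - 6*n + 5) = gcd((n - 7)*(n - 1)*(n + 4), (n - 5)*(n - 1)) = n - 1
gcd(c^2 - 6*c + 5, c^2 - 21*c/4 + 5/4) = c - 5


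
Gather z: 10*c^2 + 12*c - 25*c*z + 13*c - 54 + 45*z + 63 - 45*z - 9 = 10*c^2 - 25*c*z + 25*c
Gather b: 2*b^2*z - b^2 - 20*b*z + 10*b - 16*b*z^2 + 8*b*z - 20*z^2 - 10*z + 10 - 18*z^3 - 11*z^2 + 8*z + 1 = b^2*(2*z - 1) + b*(-16*z^2 - 12*z + 10) - 18*z^3 - 31*z^2 - 2*z + 11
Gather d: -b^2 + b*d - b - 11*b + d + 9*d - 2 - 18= -b^2 - 12*b + d*(b + 10) - 20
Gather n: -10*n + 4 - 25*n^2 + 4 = -25*n^2 - 10*n + 8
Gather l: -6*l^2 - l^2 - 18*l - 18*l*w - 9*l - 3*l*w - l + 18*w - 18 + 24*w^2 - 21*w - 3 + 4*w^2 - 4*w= -7*l^2 + l*(-21*w - 28) + 28*w^2 - 7*w - 21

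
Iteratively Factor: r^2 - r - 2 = (r + 1)*(r - 2)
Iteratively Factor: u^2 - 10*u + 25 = (u - 5)*(u - 5)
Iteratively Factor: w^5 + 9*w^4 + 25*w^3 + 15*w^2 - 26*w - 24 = (w + 2)*(w^4 + 7*w^3 + 11*w^2 - 7*w - 12) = (w + 2)*(w + 3)*(w^3 + 4*w^2 - w - 4) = (w - 1)*(w + 2)*(w + 3)*(w^2 + 5*w + 4) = (w - 1)*(w + 2)*(w + 3)*(w + 4)*(w + 1)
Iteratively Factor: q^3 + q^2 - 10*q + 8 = (q - 2)*(q^2 + 3*q - 4) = (q - 2)*(q + 4)*(q - 1)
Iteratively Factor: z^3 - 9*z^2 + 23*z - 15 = (z - 3)*(z^2 - 6*z + 5) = (z - 3)*(z - 1)*(z - 5)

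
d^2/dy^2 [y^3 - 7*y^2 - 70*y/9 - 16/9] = 6*y - 14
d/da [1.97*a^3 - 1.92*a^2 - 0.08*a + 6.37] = 5.91*a^2 - 3.84*a - 0.08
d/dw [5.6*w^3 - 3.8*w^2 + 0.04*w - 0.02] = 16.8*w^2 - 7.6*w + 0.04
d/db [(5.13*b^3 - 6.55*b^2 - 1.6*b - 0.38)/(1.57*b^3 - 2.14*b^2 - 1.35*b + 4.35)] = (3.5527136788005e-15*b^5 - 0.694700000000005*b^4 - 8.827*b^3 + 74.1548*b^2 - 58.6114*b - 7.473)/(2.4649*b^6 - 6.7196*b^5 + 0.340599999999999*b^4 + 19.437*b^3 - 16.7955*b^2 - 11.745*b + 18.9225)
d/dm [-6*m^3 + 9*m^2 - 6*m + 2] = -18*m^2 + 18*m - 6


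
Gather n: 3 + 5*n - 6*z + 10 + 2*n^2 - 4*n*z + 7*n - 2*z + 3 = 2*n^2 + n*(12 - 4*z) - 8*z + 16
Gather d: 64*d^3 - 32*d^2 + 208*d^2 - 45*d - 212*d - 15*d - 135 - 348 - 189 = 64*d^3 + 176*d^2 - 272*d - 672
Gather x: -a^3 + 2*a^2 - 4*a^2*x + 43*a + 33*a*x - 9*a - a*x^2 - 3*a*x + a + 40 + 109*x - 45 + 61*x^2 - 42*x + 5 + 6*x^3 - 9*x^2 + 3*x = -a^3 + 2*a^2 + 35*a + 6*x^3 + x^2*(52 - a) + x*(-4*a^2 + 30*a + 70)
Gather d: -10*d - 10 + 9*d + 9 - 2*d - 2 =-3*d - 3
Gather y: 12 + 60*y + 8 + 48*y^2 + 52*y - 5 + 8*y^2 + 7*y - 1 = 56*y^2 + 119*y + 14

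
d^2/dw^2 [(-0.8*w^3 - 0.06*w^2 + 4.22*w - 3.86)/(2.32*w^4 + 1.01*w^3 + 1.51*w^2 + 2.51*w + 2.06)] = (-8.61184*w^9 - 1.937664*w^8 + 288.536544*w^7 - 189.350444*w^6 - 48.69078*w^5 - 371.712816*w^4 - 592.517748*w^3 - 19.208136*w^2 - 138.721692*w - 68.772036)/(12.487168*w^12 + 16.308672*w^11 + 31.482168*w^10 + 62.789165*w^9 + 89.042373*w^8 + 96.3102*w^7 + 119.863423*w^6 + 127.083444*w^5 + 103.499763*w^4 + 75.516995*w^3 + 58.158126*w^2 + 31.954308*w + 8.741816)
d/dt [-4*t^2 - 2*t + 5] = -8*t - 2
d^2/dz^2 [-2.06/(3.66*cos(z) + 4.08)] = (-30.761568*cos(z) + 13.797468*cos(2*z) - 41.392404)/(3.66*cos(z) + 4.08)^3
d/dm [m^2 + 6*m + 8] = 2*m + 6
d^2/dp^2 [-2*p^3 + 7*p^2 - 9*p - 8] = 14 - 12*p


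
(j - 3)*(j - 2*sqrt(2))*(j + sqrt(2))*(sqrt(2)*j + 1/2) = sqrt(2)*j^4 - 3*sqrt(2)*j^3 - 3*j^3/2 - 9*sqrt(2)*j^2/2 + 9*j^2/2 - 2*j + 27*sqrt(2)*j/2 + 6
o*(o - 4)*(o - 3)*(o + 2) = o^4 - 5*o^3 - 2*o^2 + 24*o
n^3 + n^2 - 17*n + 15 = (n - 3)*(n - 1)*(n + 5)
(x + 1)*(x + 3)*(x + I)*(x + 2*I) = x^4 + 4*x^3 + 3*I*x^3 + x^2 + 12*I*x^2 - 8*x + 9*I*x - 6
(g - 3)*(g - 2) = g^2 - 5*g + 6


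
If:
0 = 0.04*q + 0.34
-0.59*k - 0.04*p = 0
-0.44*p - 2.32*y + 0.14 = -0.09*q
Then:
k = 0.357473035439137*y + 0.0963020030816641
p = -5.27272727272727*y - 1.42045454545455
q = -8.50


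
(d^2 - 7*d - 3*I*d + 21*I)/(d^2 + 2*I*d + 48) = (d^2 - 7*d - 3*I*d + 21*I)/(d^2 + 2*I*d + 48)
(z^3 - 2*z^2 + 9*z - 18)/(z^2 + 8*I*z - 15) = (z^2 - z*(2 + 3*I) + 6*I)/(z + 5*I)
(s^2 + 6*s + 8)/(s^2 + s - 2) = (s + 4)/(s - 1)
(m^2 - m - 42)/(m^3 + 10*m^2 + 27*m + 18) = (m - 7)/(m^2 + 4*m + 3)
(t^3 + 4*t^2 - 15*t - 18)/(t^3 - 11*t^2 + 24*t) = (t^2 + 7*t + 6)/(t*(t - 8))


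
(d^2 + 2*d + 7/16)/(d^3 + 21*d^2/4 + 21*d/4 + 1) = (d + 7/4)/(d^2 + 5*d + 4)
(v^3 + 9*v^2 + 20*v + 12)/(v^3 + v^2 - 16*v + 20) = (v^3 + 9*v^2 + 20*v + 12)/(v^3 + v^2 - 16*v + 20)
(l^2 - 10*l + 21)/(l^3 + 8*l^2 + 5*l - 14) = (l^2 - 10*l + 21)/(l^3 + 8*l^2 + 5*l - 14)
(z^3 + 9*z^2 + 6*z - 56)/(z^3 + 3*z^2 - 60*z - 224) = (z - 2)/(z - 8)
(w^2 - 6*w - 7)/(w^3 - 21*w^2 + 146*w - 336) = (w + 1)/(w^2 - 14*w + 48)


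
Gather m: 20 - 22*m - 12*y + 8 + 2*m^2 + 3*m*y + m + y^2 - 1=2*m^2 + m*(3*y - 21) + y^2 - 12*y + 27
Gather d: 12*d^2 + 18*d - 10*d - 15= 12*d^2 + 8*d - 15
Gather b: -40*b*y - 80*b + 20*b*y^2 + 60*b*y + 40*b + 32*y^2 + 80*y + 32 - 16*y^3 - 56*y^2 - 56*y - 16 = b*(20*y^2 + 20*y - 40) - 16*y^3 - 24*y^2 + 24*y + 16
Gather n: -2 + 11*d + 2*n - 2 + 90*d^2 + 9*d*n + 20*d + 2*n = 90*d^2 + 31*d + n*(9*d + 4) - 4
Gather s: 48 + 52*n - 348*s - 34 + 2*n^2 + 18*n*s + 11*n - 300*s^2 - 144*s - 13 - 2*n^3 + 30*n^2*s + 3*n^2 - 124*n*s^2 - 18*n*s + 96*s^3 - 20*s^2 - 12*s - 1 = -2*n^3 + 5*n^2 + 63*n + 96*s^3 + s^2*(-124*n - 320) + s*(30*n^2 - 504)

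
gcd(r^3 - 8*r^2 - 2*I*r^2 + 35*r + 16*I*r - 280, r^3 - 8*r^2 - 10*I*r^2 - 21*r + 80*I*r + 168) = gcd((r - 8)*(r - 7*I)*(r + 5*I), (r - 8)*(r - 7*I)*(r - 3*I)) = r^2 + r*(-8 - 7*I) + 56*I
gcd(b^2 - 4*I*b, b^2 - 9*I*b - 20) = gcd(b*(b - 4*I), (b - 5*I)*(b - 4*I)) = b - 4*I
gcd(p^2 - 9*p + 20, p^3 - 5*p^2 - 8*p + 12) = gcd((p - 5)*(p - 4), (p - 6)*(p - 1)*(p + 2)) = 1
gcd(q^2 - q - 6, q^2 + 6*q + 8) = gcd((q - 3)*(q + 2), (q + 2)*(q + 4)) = q + 2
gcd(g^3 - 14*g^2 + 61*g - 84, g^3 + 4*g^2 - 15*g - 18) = g - 3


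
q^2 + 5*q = q*(q + 5)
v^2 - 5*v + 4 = (v - 4)*(v - 1)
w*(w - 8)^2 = w^3 - 16*w^2 + 64*w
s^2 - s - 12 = (s - 4)*(s + 3)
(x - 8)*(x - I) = x^2 - 8*x - I*x + 8*I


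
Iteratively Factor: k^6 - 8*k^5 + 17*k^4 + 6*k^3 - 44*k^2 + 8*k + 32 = (k - 2)*(k^5 - 6*k^4 + 5*k^3 + 16*k^2 - 12*k - 16) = (k - 2)^2*(k^4 - 4*k^3 - 3*k^2 + 10*k + 8) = (k - 2)^2*(k + 1)*(k^3 - 5*k^2 + 2*k + 8) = (k - 4)*(k - 2)^2*(k + 1)*(k^2 - k - 2) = (k - 4)*(k - 2)^3*(k + 1)*(k + 1)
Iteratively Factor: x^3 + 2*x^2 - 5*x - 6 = (x - 2)*(x^2 + 4*x + 3) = (x - 2)*(x + 1)*(x + 3)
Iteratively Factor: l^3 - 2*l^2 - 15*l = (l + 3)*(l^2 - 5*l) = (l - 5)*(l + 3)*(l)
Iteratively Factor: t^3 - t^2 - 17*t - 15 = (t + 3)*(t^2 - 4*t - 5) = (t + 1)*(t + 3)*(t - 5)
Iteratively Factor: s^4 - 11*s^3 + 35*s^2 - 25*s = (s - 5)*(s^3 - 6*s^2 + 5*s) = (s - 5)*(s - 1)*(s^2 - 5*s) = (s - 5)^2*(s - 1)*(s)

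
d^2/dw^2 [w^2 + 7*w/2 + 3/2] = 2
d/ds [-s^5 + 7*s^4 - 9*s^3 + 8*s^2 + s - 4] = -5*s^4 + 28*s^3 - 27*s^2 + 16*s + 1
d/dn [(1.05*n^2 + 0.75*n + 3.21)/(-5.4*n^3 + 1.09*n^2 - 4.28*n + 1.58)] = (5.67*n^4 + 8.1*n^3 + 46.6905*n^2 - 3.6798*n + 14.9238)/(29.16*n^6 - 11.772*n^5 + 47.4121*n^4 - 26.3944*n^3 + 21.7628*n^2 - 13.5248*n + 2.4964)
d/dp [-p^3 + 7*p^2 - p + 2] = -3*p^2 + 14*p - 1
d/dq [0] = 0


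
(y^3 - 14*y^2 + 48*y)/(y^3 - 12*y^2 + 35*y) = (y^2 - 14*y + 48)/(y^2 - 12*y + 35)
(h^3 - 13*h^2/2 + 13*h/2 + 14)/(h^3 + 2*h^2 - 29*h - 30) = (h^2 - 15*h/2 + 14)/(h^2 + h - 30)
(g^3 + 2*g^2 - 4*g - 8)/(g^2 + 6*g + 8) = (g^2 - 4)/(g + 4)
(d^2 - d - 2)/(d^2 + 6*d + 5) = (d - 2)/(d + 5)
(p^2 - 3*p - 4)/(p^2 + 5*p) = (p^2 - 3*p - 4)/(p*(p + 5))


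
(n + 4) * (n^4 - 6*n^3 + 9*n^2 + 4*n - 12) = n^5 - 2*n^4 - 15*n^3 + 40*n^2 + 4*n - 48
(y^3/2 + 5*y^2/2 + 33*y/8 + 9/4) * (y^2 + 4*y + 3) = y^5/2 + 9*y^4/2 + 125*y^3/8 + 105*y^2/4 + 171*y/8 + 27/4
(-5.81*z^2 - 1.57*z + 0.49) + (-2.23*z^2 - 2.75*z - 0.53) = -8.04*z^2 - 4.32*z - 0.04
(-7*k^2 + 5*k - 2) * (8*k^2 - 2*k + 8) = -56*k^4 + 54*k^3 - 82*k^2 + 44*k - 16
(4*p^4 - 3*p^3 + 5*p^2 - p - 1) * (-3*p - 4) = -12*p^5 - 7*p^4 - 3*p^3 - 17*p^2 + 7*p + 4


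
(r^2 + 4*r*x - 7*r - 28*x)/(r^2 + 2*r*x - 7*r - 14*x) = (r + 4*x)/(r + 2*x)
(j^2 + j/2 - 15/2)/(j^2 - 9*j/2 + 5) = (j + 3)/(j - 2)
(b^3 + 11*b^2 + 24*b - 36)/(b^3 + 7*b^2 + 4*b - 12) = (b + 6)/(b + 2)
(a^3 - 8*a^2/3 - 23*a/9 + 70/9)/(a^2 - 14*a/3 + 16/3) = (9*a^2 - 6*a - 35)/(3*(3*a - 8))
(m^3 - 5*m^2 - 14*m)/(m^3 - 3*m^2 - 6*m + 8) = m*(m - 7)/(m^2 - 5*m + 4)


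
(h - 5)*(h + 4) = h^2 - h - 20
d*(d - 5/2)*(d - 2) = d^3 - 9*d^2/2 + 5*d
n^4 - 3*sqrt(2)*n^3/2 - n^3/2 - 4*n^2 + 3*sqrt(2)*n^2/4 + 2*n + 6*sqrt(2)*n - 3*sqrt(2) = (n - 2)*(n - 1/2)*(n + 2)*(n - 3*sqrt(2)/2)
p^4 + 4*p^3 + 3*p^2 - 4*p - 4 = (p - 1)*(p + 1)*(p + 2)^2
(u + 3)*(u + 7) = u^2 + 10*u + 21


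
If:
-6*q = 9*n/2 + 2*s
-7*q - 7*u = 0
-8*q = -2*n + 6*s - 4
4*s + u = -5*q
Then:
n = -16/17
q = 18/17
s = -18/17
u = -18/17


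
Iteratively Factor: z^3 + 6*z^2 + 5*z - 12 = (z - 1)*(z^2 + 7*z + 12) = (z - 1)*(z + 3)*(z + 4)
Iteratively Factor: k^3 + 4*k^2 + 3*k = (k + 3)*(k^2 + k) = (k + 1)*(k + 3)*(k)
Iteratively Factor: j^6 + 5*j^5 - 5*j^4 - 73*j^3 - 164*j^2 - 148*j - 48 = (j + 2)*(j^5 + 3*j^4 - 11*j^3 - 51*j^2 - 62*j - 24) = (j + 1)*(j + 2)*(j^4 + 2*j^3 - 13*j^2 - 38*j - 24) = (j - 4)*(j + 1)*(j + 2)*(j^3 + 6*j^2 + 11*j + 6) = (j - 4)*(j + 1)^2*(j + 2)*(j^2 + 5*j + 6) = (j - 4)*(j + 1)^2*(j + 2)^2*(j + 3)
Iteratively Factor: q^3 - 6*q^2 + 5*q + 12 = (q - 4)*(q^2 - 2*q - 3) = (q - 4)*(q + 1)*(q - 3)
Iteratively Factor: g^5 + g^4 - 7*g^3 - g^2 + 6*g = (g)*(g^4 + g^3 - 7*g^2 - g + 6) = g*(g - 2)*(g^3 + 3*g^2 - g - 3) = g*(g - 2)*(g + 3)*(g^2 - 1) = g*(g - 2)*(g - 1)*(g + 3)*(g + 1)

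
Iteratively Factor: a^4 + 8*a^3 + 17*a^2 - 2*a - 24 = (a + 2)*(a^3 + 6*a^2 + 5*a - 12) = (a - 1)*(a + 2)*(a^2 + 7*a + 12) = (a - 1)*(a + 2)*(a + 3)*(a + 4)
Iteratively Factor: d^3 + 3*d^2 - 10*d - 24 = (d - 3)*(d^2 + 6*d + 8) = (d - 3)*(d + 2)*(d + 4)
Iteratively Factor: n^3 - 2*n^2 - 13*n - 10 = (n - 5)*(n^2 + 3*n + 2) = (n - 5)*(n + 1)*(n + 2)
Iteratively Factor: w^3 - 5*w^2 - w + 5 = (w - 5)*(w^2 - 1) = (w - 5)*(w - 1)*(w + 1)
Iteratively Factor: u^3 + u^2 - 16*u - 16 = (u + 4)*(u^2 - 3*u - 4) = (u + 1)*(u + 4)*(u - 4)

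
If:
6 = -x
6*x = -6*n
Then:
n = 6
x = -6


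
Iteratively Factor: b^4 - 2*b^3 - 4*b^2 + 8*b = (b - 2)*(b^3 - 4*b) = (b - 2)^2*(b^2 + 2*b) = b*(b - 2)^2*(b + 2)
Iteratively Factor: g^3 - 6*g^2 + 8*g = (g - 4)*(g^2 - 2*g) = g*(g - 4)*(g - 2)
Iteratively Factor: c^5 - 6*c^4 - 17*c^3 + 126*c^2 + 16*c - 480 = (c - 3)*(c^4 - 3*c^3 - 26*c^2 + 48*c + 160) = (c - 3)*(c + 2)*(c^3 - 5*c^2 - 16*c + 80) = (c - 5)*(c - 3)*(c + 2)*(c^2 - 16) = (c - 5)*(c - 4)*(c - 3)*(c + 2)*(c + 4)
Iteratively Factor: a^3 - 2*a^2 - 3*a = (a + 1)*(a^2 - 3*a) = a*(a + 1)*(a - 3)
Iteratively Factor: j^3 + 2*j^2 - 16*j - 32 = (j + 4)*(j^2 - 2*j - 8) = (j - 4)*(j + 4)*(j + 2)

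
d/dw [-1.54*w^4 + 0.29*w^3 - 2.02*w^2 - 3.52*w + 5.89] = -6.16*w^3 + 0.87*w^2 - 4.04*w - 3.52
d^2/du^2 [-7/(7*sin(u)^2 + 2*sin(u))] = 14*(98*sin(u) + 21 - 145/sin(u) - 42/sin(u)^2 - 4/sin(u)^3)/(7*sin(u) + 2)^3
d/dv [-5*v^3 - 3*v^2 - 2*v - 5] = -15*v^2 - 6*v - 2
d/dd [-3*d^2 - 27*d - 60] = -6*d - 27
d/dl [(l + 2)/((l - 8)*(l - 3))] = (-l^2 - 4*l + 46)/(l^4 - 22*l^3 + 169*l^2 - 528*l + 576)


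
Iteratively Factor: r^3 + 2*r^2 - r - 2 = (r + 2)*(r^2 - 1) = (r + 1)*(r + 2)*(r - 1)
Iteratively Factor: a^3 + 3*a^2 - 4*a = (a - 1)*(a^2 + 4*a) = (a - 1)*(a + 4)*(a)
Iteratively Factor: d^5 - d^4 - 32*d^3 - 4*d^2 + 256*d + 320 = (d + 4)*(d^4 - 5*d^3 - 12*d^2 + 44*d + 80) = (d - 5)*(d + 4)*(d^3 - 12*d - 16) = (d - 5)*(d - 4)*(d + 4)*(d^2 + 4*d + 4) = (d - 5)*(d - 4)*(d + 2)*(d + 4)*(d + 2)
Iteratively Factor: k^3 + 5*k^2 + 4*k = (k)*(k^2 + 5*k + 4) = k*(k + 1)*(k + 4)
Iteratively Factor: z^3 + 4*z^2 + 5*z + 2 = (z + 1)*(z^2 + 3*z + 2) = (z + 1)^2*(z + 2)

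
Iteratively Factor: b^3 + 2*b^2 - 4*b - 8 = (b + 2)*(b^2 - 4) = (b - 2)*(b + 2)*(b + 2)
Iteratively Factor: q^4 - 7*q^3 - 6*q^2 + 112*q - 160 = (q + 4)*(q^3 - 11*q^2 + 38*q - 40) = (q - 4)*(q + 4)*(q^2 - 7*q + 10) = (q - 5)*(q - 4)*(q + 4)*(q - 2)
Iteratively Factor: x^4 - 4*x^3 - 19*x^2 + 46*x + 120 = (x - 4)*(x^3 - 19*x - 30) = (x - 5)*(x - 4)*(x^2 + 5*x + 6) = (x - 5)*(x - 4)*(x + 3)*(x + 2)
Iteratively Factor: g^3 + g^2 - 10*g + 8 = (g + 4)*(g^2 - 3*g + 2) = (g - 1)*(g + 4)*(g - 2)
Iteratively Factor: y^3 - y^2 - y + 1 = (y - 1)*(y^2 - 1) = (y - 1)^2*(y + 1)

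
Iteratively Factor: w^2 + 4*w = (w + 4)*(w)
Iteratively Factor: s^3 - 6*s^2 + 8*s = (s - 4)*(s^2 - 2*s) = (s - 4)*(s - 2)*(s)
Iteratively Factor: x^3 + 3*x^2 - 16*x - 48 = (x - 4)*(x^2 + 7*x + 12) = (x - 4)*(x + 3)*(x + 4)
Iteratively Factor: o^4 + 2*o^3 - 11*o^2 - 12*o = (o - 3)*(o^3 + 5*o^2 + 4*o) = (o - 3)*(o + 1)*(o^2 + 4*o) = (o - 3)*(o + 1)*(o + 4)*(o)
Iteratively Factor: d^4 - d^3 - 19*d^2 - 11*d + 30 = (d + 3)*(d^3 - 4*d^2 - 7*d + 10) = (d + 2)*(d + 3)*(d^2 - 6*d + 5) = (d - 5)*(d + 2)*(d + 3)*(d - 1)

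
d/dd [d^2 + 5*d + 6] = 2*d + 5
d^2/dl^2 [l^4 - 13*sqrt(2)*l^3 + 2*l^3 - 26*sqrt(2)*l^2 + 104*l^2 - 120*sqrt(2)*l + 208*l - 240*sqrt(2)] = 12*l^2 - 78*sqrt(2)*l + 12*l - 52*sqrt(2) + 208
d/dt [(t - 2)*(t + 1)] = 2*t - 1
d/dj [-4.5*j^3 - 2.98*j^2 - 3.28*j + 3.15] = -13.5*j^2 - 5.96*j - 3.28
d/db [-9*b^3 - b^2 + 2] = b*(-27*b - 2)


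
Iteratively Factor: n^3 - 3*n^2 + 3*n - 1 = (n - 1)*(n^2 - 2*n + 1) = (n - 1)^2*(n - 1)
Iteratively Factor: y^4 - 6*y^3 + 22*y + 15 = (y - 3)*(y^3 - 3*y^2 - 9*y - 5) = (y - 3)*(y + 1)*(y^2 - 4*y - 5) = (y - 3)*(y + 1)^2*(y - 5)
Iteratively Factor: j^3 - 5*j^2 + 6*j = (j - 3)*(j^2 - 2*j) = j*(j - 3)*(j - 2)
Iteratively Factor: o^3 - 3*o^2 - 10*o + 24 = (o - 4)*(o^2 + o - 6) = (o - 4)*(o - 2)*(o + 3)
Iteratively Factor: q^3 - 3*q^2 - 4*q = (q)*(q^2 - 3*q - 4) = q*(q - 4)*(q + 1)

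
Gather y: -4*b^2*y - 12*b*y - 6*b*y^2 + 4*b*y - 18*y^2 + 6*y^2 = y^2*(-6*b - 12) + y*(-4*b^2 - 8*b)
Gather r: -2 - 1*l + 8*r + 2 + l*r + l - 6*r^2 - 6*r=-6*r^2 + r*(l + 2)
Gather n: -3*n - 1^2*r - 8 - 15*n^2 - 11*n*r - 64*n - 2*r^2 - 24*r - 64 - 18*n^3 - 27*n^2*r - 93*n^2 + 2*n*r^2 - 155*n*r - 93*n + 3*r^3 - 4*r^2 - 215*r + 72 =-18*n^3 + n^2*(-27*r - 108) + n*(2*r^2 - 166*r - 160) + 3*r^3 - 6*r^2 - 240*r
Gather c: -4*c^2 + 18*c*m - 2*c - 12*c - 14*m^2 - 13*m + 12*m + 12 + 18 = -4*c^2 + c*(18*m - 14) - 14*m^2 - m + 30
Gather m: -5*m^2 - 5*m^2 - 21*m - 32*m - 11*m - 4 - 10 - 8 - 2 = -10*m^2 - 64*m - 24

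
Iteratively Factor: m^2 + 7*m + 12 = (m + 4)*(m + 3)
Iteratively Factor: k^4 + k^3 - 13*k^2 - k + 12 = (k + 4)*(k^3 - 3*k^2 - k + 3) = (k - 1)*(k + 4)*(k^2 - 2*k - 3) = (k - 3)*(k - 1)*(k + 4)*(k + 1)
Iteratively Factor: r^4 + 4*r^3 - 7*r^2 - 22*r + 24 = (r - 1)*(r^3 + 5*r^2 - 2*r - 24) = (r - 1)*(r + 4)*(r^2 + r - 6) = (r - 2)*(r - 1)*(r + 4)*(r + 3)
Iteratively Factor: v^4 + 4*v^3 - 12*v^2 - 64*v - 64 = (v + 2)*(v^3 + 2*v^2 - 16*v - 32) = (v - 4)*(v + 2)*(v^2 + 6*v + 8) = (v - 4)*(v + 2)^2*(v + 4)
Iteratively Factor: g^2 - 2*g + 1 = (g - 1)*(g - 1)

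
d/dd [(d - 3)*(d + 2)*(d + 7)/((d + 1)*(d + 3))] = (d^4 + 8*d^3 + 46*d^2 + 120*d + 129)/(d^4 + 8*d^3 + 22*d^2 + 24*d + 9)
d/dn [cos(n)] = -sin(n)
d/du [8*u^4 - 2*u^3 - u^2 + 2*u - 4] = 32*u^3 - 6*u^2 - 2*u + 2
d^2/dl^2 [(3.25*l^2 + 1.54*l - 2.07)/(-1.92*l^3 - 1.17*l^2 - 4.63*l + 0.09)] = (-23.9616*l^6 - 34.062336*l^5 + 244.16064*l^4 + 124.913274*l^3 + 122.163876*l^2 + 68.453586*l + 87.848622)/(7.077888*l^9 + 12.939264*l^8 + 59.08896*l^7 + 63.011277*l^6 + 141.277509*l^5 + 70.073532*l^4 + 96.374269*l^3 - 5.759532*l^2 + 0.112509*l - 0.000729)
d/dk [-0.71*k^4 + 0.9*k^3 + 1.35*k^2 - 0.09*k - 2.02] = -2.84*k^3 + 2.7*k^2 + 2.7*k - 0.09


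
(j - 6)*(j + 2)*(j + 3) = j^3 - j^2 - 24*j - 36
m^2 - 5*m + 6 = (m - 3)*(m - 2)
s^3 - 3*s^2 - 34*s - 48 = (s - 8)*(s + 2)*(s + 3)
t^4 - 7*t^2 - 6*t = t*(t - 3)*(t + 1)*(t + 2)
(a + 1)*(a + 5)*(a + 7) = a^3 + 13*a^2 + 47*a + 35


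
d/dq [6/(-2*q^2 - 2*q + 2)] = 3*(2*q + 1)/(q^2 + q - 1)^2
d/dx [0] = 0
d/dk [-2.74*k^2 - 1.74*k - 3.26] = -5.48*k - 1.74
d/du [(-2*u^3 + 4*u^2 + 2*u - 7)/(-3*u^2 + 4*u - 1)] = 2*(3*u^4 - 8*u^3 + 14*u^2 - 25*u + 13)/(9*u^4 - 24*u^3 + 22*u^2 - 8*u + 1)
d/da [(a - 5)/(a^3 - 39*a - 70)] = (a^3 - 39*a - 3*(a - 5)*(a^2 - 13) - 70)/(-a^3 + 39*a + 70)^2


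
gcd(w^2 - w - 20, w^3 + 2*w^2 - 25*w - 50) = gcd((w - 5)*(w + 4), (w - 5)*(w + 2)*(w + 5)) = w - 5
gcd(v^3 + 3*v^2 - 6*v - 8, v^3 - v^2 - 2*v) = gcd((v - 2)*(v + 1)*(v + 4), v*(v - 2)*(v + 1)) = v^2 - v - 2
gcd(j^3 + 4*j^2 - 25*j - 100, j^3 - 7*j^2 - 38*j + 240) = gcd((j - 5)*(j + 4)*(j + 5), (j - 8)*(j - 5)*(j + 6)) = j - 5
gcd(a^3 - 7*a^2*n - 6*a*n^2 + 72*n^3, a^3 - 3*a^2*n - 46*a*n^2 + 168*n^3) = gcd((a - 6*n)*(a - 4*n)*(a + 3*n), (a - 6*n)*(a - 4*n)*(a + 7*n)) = a^2 - 10*a*n + 24*n^2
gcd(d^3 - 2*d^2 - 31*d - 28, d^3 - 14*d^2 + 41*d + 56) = d^2 - 6*d - 7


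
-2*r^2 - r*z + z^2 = (-2*r + z)*(r + z)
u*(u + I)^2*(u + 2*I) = u^4 + 4*I*u^3 - 5*u^2 - 2*I*u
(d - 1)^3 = d^3 - 3*d^2 + 3*d - 1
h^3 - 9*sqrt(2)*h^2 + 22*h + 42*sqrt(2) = (h - 7*sqrt(2))*(h - 3*sqrt(2))*(h + sqrt(2))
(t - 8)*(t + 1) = t^2 - 7*t - 8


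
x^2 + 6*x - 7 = (x - 1)*(x + 7)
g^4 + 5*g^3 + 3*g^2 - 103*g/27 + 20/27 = (g - 1/3)^2*(g + 5/3)*(g + 4)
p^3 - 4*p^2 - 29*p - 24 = (p - 8)*(p + 1)*(p + 3)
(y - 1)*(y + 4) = y^2 + 3*y - 4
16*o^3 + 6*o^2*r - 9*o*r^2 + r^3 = (-8*o + r)*(-2*o + r)*(o + r)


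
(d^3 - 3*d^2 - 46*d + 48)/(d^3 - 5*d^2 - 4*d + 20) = (d^3 - 3*d^2 - 46*d + 48)/(d^3 - 5*d^2 - 4*d + 20)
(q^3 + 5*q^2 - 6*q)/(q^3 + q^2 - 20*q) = (q^2 + 5*q - 6)/(q^2 + q - 20)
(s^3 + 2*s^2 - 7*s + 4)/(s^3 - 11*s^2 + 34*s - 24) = (s^2 + 3*s - 4)/(s^2 - 10*s + 24)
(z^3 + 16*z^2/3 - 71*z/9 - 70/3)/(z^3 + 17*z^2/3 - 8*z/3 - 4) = (9*z^2 - 6*z - 35)/(3*(3*z^2 - z - 2))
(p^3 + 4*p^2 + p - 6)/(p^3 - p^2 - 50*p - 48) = (-p^3 - 4*p^2 - p + 6)/(-p^3 + p^2 + 50*p + 48)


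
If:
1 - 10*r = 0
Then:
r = 1/10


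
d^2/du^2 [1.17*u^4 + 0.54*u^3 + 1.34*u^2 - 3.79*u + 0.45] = 14.04*u^2 + 3.24*u + 2.68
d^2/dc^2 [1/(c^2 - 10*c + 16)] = 2*(-c^2 + 10*c + 4*(c - 5)^2 - 16)/(c^2 - 10*c + 16)^3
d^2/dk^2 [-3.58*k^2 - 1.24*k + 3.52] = -7.16000000000000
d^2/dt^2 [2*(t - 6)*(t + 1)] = 4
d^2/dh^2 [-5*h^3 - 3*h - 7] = -30*h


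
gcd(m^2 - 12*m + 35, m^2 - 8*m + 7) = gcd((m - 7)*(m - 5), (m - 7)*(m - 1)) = m - 7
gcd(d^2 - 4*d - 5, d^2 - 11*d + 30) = d - 5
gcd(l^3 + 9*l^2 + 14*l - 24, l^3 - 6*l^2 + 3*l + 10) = 1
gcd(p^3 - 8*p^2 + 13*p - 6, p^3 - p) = p - 1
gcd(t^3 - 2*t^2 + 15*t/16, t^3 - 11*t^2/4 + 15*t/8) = t^2 - 5*t/4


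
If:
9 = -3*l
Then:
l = -3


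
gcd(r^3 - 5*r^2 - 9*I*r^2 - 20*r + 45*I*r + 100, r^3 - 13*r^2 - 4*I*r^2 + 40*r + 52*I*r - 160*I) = r^2 + r*(-5 - 4*I) + 20*I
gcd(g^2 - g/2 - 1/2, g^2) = 1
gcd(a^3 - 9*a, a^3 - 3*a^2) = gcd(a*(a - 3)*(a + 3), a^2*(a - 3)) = a^2 - 3*a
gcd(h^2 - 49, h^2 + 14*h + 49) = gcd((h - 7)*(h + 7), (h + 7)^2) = h + 7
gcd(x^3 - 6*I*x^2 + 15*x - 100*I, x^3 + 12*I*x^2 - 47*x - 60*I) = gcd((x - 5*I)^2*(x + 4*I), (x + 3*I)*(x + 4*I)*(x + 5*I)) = x + 4*I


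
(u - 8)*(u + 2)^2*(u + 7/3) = u^4 - 5*u^3/3 - 112*u^2/3 - 292*u/3 - 224/3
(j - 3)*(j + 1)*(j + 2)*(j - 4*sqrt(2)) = j^4 - 4*sqrt(2)*j^3 - 7*j^2 - 6*j + 28*sqrt(2)*j + 24*sqrt(2)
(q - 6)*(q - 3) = q^2 - 9*q + 18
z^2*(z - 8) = z^3 - 8*z^2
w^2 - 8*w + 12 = (w - 6)*(w - 2)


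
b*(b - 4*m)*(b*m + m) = b^3*m - 4*b^2*m^2 + b^2*m - 4*b*m^2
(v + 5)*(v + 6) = v^2 + 11*v + 30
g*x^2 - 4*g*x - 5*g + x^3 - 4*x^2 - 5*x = (g + x)*(x - 5)*(x + 1)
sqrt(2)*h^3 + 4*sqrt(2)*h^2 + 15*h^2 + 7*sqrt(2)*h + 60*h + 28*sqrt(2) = (h + 4)*(h + 7*sqrt(2))*(sqrt(2)*h + 1)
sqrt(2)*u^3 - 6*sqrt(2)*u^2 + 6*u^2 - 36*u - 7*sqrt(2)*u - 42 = (u - 7)*(u + 3*sqrt(2))*(sqrt(2)*u + sqrt(2))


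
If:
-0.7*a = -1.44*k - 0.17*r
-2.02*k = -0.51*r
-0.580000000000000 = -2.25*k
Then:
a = 0.78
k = 0.26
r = 1.02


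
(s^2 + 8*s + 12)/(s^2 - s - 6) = (s + 6)/(s - 3)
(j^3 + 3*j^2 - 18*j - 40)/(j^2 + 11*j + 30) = (j^2 - 2*j - 8)/(j + 6)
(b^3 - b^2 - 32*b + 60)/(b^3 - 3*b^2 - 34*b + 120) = (b - 2)/(b - 4)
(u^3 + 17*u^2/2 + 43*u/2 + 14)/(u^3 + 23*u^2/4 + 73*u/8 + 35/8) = 4*(u + 4)/(4*u + 5)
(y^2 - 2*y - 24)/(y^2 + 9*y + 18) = (y^2 - 2*y - 24)/(y^2 + 9*y + 18)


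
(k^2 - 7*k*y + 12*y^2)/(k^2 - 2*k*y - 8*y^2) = (k - 3*y)/(k + 2*y)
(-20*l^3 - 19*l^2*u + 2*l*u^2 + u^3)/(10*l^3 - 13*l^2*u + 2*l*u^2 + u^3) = (-4*l^2 - 3*l*u + u^2)/(2*l^2 - 3*l*u + u^2)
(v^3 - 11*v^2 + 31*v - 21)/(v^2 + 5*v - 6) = (v^2 - 10*v + 21)/(v + 6)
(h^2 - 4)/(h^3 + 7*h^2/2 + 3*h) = 2*(h - 2)/(h*(2*h + 3))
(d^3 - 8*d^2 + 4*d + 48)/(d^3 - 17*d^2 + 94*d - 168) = (d + 2)/(d - 7)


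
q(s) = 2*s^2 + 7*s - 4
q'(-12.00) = -41.00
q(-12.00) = 200.00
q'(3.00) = 19.00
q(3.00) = 35.00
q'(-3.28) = -6.12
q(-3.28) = -5.44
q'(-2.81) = -4.24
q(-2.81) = -7.88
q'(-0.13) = 6.48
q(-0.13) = -4.88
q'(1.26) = 12.04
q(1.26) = 8.00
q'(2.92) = 18.68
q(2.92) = 33.49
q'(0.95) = 10.80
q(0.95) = 4.46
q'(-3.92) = -8.68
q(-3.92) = -0.71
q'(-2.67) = -3.68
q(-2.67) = -8.43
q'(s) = 4*s + 7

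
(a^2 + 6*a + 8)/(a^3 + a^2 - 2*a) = (a + 4)/(a*(a - 1))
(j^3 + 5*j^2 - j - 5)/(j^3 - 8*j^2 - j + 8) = (j + 5)/(j - 8)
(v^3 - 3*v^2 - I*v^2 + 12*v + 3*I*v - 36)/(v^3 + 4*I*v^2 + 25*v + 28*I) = (v^2 + 3*v*(-1 + I) - 9*I)/(v^2 + 8*I*v - 7)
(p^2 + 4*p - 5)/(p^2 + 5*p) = (p - 1)/p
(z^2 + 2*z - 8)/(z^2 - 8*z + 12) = (z + 4)/(z - 6)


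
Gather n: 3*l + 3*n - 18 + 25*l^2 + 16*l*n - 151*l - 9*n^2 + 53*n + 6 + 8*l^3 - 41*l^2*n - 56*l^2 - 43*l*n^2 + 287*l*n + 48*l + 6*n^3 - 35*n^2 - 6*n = 8*l^3 - 31*l^2 - 100*l + 6*n^3 + n^2*(-43*l - 44) + n*(-41*l^2 + 303*l + 50) - 12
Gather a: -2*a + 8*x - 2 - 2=-2*a + 8*x - 4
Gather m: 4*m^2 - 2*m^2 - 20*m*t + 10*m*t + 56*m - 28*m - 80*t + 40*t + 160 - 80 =2*m^2 + m*(28 - 10*t) - 40*t + 80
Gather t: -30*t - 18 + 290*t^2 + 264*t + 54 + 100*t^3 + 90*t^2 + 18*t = 100*t^3 + 380*t^2 + 252*t + 36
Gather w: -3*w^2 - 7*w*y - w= -3*w^2 + w*(-7*y - 1)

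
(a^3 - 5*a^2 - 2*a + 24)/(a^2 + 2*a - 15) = (a^2 - 2*a - 8)/(a + 5)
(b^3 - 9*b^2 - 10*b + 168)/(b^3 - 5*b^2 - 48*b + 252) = (b^2 - 3*b - 28)/(b^2 + b - 42)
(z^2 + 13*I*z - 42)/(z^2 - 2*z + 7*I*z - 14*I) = (z + 6*I)/(z - 2)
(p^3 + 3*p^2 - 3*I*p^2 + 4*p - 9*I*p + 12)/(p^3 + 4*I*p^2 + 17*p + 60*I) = (p^2 + p*(3 + I) + 3*I)/(p^2 + 8*I*p - 15)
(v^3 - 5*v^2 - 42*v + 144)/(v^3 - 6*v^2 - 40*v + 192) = (v - 3)/(v - 4)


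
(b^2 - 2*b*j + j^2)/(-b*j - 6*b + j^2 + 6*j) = (-b + j)/(j + 6)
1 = 1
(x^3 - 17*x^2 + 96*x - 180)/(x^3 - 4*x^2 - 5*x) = (x^2 - 12*x + 36)/(x*(x + 1))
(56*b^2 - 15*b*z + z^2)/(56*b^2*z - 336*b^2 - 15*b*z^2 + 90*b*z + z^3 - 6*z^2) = 1/(z - 6)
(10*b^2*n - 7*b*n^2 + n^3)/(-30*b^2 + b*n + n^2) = n*(-2*b + n)/(6*b + n)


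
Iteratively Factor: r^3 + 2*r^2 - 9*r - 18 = (r + 3)*(r^2 - r - 6) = (r - 3)*(r + 3)*(r + 2)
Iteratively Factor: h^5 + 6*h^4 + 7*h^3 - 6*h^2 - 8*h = (h + 1)*(h^4 + 5*h^3 + 2*h^2 - 8*h) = (h - 1)*(h + 1)*(h^3 + 6*h^2 + 8*h) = (h - 1)*(h + 1)*(h + 2)*(h^2 + 4*h) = h*(h - 1)*(h + 1)*(h + 2)*(h + 4)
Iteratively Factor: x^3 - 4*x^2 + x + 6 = (x - 2)*(x^2 - 2*x - 3) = (x - 2)*(x + 1)*(x - 3)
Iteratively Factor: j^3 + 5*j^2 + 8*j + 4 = (j + 2)*(j^2 + 3*j + 2) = (j + 2)^2*(j + 1)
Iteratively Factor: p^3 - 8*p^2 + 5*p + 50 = (p - 5)*(p^2 - 3*p - 10) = (p - 5)^2*(p + 2)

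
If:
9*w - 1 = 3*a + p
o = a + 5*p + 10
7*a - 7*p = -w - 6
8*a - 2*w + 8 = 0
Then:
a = -47/44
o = 169/22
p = -1/4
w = -3/11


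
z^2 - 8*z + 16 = (z - 4)^2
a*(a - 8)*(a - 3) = a^3 - 11*a^2 + 24*a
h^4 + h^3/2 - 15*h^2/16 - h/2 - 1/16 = (h - 1)*(h + 1/4)^2*(h + 1)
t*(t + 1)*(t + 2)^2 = t^4 + 5*t^3 + 8*t^2 + 4*t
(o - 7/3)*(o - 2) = o^2 - 13*o/3 + 14/3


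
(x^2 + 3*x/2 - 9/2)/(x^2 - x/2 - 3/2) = (x + 3)/(x + 1)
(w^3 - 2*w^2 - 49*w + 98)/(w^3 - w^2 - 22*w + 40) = (w^2 - 49)/(w^2 + w - 20)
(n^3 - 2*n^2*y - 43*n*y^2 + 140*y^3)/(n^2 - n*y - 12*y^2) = (n^2 + 2*n*y - 35*y^2)/(n + 3*y)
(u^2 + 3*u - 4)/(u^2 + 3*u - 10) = (u^2 + 3*u - 4)/(u^2 + 3*u - 10)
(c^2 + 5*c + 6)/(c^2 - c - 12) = (c + 2)/(c - 4)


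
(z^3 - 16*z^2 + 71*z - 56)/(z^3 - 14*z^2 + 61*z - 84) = (z^2 - 9*z + 8)/(z^2 - 7*z + 12)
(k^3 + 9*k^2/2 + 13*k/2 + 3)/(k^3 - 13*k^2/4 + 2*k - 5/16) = 8*(2*k^3 + 9*k^2 + 13*k + 6)/(16*k^3 - 52*k^2 + 32*k - 5)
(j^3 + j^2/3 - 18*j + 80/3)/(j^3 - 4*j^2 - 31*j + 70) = (j - 8/3)/(j - 7)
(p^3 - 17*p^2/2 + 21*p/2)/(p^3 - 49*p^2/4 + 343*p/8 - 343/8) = 4*p*(2*p - 3)/(8*p^2 - 42*p + 49)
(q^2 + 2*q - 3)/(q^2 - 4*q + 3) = (q + 3)/(q - 3)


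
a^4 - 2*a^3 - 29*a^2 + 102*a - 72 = (a - 4)*(a - 3)*(a - 1)*(a + 6)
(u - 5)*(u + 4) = u^2 - u - 20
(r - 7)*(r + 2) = r^2 - 5*r - 14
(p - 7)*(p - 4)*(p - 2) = p^3 - 13*p^2 + 50*p - 56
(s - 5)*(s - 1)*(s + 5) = s^3 - s^2 - 25*s + 25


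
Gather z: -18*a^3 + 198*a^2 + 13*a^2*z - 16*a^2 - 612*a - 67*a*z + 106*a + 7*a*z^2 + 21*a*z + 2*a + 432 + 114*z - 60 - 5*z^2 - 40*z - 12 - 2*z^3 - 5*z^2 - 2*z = -18*a^3 + 182*a^2 - 504*a - 2*z^3 + z^2*(7*a - 10) + z*(13*a^2 - 46*a + 72) + 360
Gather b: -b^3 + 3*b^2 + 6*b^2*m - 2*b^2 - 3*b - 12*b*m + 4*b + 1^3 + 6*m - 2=-b^3 + b^2*(6*m + 1) + b*(1 - 12*m) + 6*m - 1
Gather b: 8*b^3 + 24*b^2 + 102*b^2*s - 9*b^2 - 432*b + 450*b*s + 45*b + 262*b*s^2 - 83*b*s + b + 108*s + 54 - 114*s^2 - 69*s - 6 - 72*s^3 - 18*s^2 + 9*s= 8*b^3 + b^2*(102*s + 15) + b*(262*s^2 + 367*s - 386) - 72*s^3 - 132*s^2 + 48*s + 48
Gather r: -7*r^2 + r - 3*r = -7*r^2 - 2*r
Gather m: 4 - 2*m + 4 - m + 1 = 9 - 3*m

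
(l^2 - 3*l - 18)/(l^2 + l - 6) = (l - 6)/(l - 2)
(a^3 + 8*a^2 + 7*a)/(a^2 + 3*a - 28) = a*(a + 1)/(a - 4)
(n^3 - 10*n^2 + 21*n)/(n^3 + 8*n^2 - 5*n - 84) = n*(n - 7)/(n^2 + 11*n + 28)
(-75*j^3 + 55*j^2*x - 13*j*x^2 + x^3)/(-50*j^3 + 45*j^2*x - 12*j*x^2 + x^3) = (-3*j + x)/(-2*j + x)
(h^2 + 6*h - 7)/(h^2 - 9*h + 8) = (h + 7)/(h - 8)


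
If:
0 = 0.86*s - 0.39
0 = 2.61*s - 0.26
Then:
No Solution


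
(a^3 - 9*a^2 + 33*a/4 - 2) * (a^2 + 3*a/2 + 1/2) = a^5 - 15*a^4/2 - 19*a^3/4 + 47*a^2/8 + 9*a/8 - 1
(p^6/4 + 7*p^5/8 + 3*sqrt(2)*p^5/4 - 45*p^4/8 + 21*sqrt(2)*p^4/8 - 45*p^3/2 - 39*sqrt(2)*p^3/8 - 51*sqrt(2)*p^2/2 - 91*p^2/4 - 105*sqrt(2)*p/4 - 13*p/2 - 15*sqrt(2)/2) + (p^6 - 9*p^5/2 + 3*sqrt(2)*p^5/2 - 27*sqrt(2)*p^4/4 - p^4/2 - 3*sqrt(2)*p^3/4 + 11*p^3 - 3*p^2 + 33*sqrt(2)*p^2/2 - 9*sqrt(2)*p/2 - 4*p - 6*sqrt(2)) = 5*p^6/4 - 29*p^5/8 + 9*sqrt(2)*p^5/4 - 49*p^4/8 - 33*sqrt(2)*p^4/8 - 23*p^3/2 - 45*sqrt(2)*p^3/8 - 103*p^2/4 - 9*sqrt(2)*p^2 - 123*sqrt(2)*p/4 - 21*p/2 - 27*sqrt(2)/2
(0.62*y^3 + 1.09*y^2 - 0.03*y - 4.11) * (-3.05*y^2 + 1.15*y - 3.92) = -1.891*y^5 - 2.6115*y^4 - 1.0854*y^3 + 8.2282*y^2 - 4.6089*y + 16.1112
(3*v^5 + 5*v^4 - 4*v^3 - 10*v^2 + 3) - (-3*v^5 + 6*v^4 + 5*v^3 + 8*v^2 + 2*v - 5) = 6*v^5 - v^4 - 9*v^3 - 18*v^2 - 2*v + 8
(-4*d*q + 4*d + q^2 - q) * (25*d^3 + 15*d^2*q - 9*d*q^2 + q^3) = -100*d^4*q + 100*d^4 - 35*d^3*q^2 + 35*d^3*q + 51*d^2*q^3 - 51*d^2*q^2 - 13*d*q^4 + 13*d*q^3 + q^5 - q^4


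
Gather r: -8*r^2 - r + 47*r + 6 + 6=-8*r^2 + 46*r + 12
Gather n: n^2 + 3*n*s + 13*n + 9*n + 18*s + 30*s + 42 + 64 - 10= n^2 + n*(3*s + 22) + 48*s + 96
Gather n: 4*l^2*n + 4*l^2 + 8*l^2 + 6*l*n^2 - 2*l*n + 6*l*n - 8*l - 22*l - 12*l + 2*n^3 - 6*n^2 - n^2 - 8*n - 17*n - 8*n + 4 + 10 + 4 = 12*l^2 - 42*l + 2*n^3 + n^2*(6*l - 7) + n*(4*l^2 + 4*l - 33) + 18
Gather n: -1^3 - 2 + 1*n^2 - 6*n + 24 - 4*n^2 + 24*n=-3*n^2 + 18*n + 21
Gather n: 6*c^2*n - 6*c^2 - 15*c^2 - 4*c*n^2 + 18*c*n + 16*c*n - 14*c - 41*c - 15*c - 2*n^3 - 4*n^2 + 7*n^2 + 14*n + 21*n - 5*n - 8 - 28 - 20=-21*c^2 - 70*c - 2*n^3 + n^2*(3 - 4*c) + n*(6*c^2 + 34*c + 30) - 56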